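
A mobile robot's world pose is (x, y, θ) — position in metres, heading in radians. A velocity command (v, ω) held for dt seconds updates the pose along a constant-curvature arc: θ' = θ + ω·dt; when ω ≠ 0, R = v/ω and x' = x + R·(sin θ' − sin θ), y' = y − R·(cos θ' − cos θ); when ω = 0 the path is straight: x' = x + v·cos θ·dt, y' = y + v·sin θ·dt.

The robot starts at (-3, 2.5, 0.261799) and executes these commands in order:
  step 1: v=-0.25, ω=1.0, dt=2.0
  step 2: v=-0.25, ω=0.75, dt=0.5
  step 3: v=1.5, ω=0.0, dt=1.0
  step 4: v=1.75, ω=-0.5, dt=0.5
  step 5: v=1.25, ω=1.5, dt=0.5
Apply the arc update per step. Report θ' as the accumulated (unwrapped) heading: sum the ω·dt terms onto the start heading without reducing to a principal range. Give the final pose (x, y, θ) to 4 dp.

(-5.6174, 3.4856, 3.1368)

step 1: θ'=2.2618 (R=-0.2500) → pose (-3.1279, 2.0992, 2.2618)
step 2: θ'=2.6368 (R=-0.3333) → pose (-3.0323, 2.0199, 2.6368)
step 3: θ'=2.6368 (straight) → pose (-4.3452, 2.7453, 2.6368)
step 4: θ'=2.3868 (R=-3.5000) → pose (-5.0505, 3.2593, 2.3868)
step 5: θ'=3.1368 (R=0.8333) → pose (-5.6174, 3.4856, 3.1368)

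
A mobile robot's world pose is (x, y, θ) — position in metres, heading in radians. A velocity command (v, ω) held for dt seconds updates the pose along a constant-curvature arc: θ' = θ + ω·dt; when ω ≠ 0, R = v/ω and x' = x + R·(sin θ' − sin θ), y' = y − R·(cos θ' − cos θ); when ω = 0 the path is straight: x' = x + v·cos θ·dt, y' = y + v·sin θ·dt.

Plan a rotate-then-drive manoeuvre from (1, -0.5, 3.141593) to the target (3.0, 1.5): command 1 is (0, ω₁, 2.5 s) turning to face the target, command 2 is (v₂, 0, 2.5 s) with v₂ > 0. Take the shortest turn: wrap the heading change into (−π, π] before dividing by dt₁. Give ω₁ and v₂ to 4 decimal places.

ω₁ = -0.9425, v₂ = 1.1314

heading to target = atan2(1.5−-0.5, 3−1) = 0.7854
Δθ = wrap(0.7854 − 3.1416) = -2.3562; ω₁ = Δθ/dt₁ = -0.9425
distance = √((3−1)² + (1.5−-0.5)²) = 2.8284; v₂ = distance/dt₂ = 1.1314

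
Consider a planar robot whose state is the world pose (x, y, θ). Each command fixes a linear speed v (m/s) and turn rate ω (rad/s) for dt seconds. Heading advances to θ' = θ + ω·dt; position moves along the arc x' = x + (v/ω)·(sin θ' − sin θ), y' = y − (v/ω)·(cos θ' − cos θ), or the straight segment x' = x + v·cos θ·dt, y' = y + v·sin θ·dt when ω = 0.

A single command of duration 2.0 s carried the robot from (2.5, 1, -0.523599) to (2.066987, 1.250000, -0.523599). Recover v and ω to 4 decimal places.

Δθ = -0.523599 − -0.523599 = 0.000000
ω = Δθ/dt = 0.000000/2.0 = 0.0000
ω = 0 → v = (Δx·cos θ + Δy·sin θ)/dt = -0.2500

v = -0.2500, ω = 0.0000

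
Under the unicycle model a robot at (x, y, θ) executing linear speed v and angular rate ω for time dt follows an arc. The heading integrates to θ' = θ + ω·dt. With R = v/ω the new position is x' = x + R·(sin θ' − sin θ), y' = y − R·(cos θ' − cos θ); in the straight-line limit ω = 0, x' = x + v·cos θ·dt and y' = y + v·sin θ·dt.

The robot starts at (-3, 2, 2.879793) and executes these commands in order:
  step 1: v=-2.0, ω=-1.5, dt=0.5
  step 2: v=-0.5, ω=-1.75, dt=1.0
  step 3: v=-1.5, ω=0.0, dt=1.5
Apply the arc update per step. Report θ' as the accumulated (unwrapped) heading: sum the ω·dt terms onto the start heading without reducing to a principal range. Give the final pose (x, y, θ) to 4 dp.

step 1: θ'=2.1298 (R=1.3333) → pose (-2.2147, 1.4192, 2.1298)
step 2: θ'=0.3798 (R=0.2857) → pose (-2.3510, 1.0023, 0.3798)
step 3: θ'=0.3798 (straight) → pose (-4.4407, 0.1682, 0.3798)

(-4.4407, 0.1682, 0.3798)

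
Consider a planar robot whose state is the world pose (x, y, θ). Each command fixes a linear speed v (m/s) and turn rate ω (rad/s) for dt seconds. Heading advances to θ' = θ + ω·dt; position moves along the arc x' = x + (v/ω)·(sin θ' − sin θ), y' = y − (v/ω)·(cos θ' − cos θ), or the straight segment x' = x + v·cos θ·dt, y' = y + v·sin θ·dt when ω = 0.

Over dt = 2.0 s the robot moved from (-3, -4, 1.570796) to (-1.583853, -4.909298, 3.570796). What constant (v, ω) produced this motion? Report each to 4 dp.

v = -1.0000, ω = 1.0000

Δθ = 3.570796 − 1.570796 = 2.000000
ω = Δθ/dt = 2.000000/2.0 = 1.0000
R = Δx/(sin θ' − sin θ) = -1.0000
v = R·ω = -1.0000·1.0000 = -1.0000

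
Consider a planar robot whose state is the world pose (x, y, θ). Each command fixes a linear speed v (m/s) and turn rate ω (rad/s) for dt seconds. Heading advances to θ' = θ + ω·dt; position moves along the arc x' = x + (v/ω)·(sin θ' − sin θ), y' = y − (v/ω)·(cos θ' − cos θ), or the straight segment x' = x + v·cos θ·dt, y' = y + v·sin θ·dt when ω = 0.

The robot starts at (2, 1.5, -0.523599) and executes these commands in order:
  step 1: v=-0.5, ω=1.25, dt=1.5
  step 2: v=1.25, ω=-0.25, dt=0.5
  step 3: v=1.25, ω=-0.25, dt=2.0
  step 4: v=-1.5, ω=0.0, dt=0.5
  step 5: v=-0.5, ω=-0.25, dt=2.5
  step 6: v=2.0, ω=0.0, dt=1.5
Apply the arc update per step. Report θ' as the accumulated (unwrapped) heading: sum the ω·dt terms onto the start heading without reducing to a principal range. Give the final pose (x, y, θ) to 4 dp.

(4.2668, 3.2013, 0.1014)

step 1: θ'=1.3514 (R=-0.4000) → pose (1.4096, 1.2406, 1.3514)
step 2: θ'=1.2264 (R=-5.0000) → pose (1.5833, 1.8406, 1.2264)
step 3: θ'=0.7264 (R=-5.0000) → pose (2.9688, 3.8903, 0.7264)
step 4: θ'=0.7264 (straight) → pose (2.4081, 3.3922, 0.7264)
step 5: θ'=0.1014 (R=2.0000) → pose (1.2822, 2.8976, 0.1014)
step 6: θ'=0.1014 (straight) → pose (4.2668, 3.2013, 0.1014)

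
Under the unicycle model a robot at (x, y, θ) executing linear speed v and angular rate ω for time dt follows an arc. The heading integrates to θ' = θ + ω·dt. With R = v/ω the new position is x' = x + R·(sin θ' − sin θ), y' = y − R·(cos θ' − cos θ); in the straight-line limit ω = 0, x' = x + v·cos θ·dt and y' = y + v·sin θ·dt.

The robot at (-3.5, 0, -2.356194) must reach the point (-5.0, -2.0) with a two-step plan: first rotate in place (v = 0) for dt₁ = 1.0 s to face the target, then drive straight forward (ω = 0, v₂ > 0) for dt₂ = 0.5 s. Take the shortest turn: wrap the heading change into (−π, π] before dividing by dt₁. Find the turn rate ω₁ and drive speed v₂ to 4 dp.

heading to target = atan2(-2−0, -5−-3.5) = -2.2143
Δθ = wrap(-2.2143 − -2.3562) = 0.1419; ω₁ = Δθ/dt₁ = 0.1419
distance = √((-5−-3.5)² + (-2−0)²) = 2.5000; v₂ = distance/dt₂ = 5.0000

ω₁ = 0.1419, v₂ = 5.0000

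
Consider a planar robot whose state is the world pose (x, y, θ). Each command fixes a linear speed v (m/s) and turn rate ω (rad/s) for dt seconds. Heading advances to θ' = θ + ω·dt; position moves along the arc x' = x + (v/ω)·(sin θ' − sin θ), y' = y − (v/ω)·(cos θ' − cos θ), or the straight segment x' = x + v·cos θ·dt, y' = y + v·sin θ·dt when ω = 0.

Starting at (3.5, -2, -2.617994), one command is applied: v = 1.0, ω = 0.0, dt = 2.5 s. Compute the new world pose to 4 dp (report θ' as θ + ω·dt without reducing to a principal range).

θ' = -2.6180 + 0.0·2.5 = -2.6180
ω = 0 → straight: x' = 3.5 + 1.0·cos(-2.6180)·2.5 = 1.3349
y' = -2 + 1.0·sin(-2.6180)·2.5 = -3.2500

(1.3349, -3.2500, -2.6180)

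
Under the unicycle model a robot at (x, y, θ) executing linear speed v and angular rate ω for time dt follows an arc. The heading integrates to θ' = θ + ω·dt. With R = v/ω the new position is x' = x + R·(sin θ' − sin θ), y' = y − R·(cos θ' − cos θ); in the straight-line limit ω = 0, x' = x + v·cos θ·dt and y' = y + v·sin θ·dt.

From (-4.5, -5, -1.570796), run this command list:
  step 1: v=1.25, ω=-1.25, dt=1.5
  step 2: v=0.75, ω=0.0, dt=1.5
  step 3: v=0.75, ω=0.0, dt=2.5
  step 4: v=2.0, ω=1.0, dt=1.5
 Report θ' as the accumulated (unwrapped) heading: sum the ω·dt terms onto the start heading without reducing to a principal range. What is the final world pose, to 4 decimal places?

step 1: θ'=-3.4458 (R=-1.0000) → pose (-5.7995, -5.9541, -3.4458)
step 2: θ'=-3.4458 (straight) → pose (-6.8729, -5.6171, -3.4458)
step 3: θ'=-3.4458 (straight) → pose (-8.6618, -5.0555, -3.4458)
step 4: θ'=-1.9458 (R=2.0000) → pose (-11.1219, -6.2311, -1.9458)

(-11.1219, -6.2311, -1.9458)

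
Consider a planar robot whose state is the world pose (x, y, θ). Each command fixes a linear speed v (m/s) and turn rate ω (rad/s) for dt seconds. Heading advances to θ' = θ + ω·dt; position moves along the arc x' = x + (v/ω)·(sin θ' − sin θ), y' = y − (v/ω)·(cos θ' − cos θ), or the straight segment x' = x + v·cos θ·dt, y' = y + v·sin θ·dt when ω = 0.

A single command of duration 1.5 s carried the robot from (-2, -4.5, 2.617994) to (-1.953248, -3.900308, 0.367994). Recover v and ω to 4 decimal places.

v = 0.5000, ω = -1.5000

Δθ = 0.367994 − 2.617994 = -2.250000
ω = Δθ/dt = -2.250000/1.5 = -1.5000
R = −Δy/(cos θ' − cos θ) = -0.3333
v = R·ω = -0.3333·-1.5000 = 0.5000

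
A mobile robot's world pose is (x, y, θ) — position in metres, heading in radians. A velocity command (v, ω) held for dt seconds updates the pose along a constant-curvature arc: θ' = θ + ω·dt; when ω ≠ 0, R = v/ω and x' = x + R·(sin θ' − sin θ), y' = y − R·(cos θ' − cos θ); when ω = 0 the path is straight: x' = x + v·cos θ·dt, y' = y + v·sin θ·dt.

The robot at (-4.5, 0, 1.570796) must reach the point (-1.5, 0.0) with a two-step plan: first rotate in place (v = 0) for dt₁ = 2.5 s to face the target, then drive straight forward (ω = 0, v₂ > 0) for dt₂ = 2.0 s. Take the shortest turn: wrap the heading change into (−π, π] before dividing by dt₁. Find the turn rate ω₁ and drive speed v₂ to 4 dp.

heading to target = atan2(0−0, -1.5−-4.5) = 0.0000
Δθ = wrap(0.0000 − 1.5708) = -1.5708; ω₁ = Δθ/dt₁ = -0.6283
distance = √((-1.5−-4.5)² + (0−0)²) = 3.0000; v₂ = distance/dt₂ = 1.5000

ω₁ = -0.6283, v₂ = 1.5000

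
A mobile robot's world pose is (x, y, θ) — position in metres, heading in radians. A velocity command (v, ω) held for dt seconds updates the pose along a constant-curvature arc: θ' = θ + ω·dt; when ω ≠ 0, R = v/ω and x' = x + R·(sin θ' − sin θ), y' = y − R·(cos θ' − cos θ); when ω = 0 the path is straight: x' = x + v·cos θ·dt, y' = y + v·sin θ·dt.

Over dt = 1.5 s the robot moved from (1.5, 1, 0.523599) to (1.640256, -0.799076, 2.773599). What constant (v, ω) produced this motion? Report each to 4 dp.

Δθ = 2.773599 − 0.523599 = 2.250000
ω = Δθ/dt = 2.250000/1.5 = 1.5000
R = −Δy/(cos θ' − cos θ) = -1.0000
v = R·ω = -1.0000·1.5000 = -1.5000

v = -1.5000, ω = 1.5000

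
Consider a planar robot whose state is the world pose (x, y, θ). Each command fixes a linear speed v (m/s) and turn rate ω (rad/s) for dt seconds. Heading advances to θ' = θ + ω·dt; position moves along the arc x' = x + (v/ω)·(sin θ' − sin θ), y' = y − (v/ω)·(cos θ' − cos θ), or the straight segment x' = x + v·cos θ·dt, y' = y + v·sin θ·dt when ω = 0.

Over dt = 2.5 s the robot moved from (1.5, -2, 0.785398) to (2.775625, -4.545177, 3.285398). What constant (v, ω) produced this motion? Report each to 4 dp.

v = -1.5000, ω = 1.0000

Δθ = 3.285398 − 0.785398 = 2.500000
ω = Δθ/dt = 2.500000/2.5 = 1.0000
R = −Δy/(cos θ' − cos θ) = -1.5000
v = R·ω = -1.5000·1.0000 = -1.5000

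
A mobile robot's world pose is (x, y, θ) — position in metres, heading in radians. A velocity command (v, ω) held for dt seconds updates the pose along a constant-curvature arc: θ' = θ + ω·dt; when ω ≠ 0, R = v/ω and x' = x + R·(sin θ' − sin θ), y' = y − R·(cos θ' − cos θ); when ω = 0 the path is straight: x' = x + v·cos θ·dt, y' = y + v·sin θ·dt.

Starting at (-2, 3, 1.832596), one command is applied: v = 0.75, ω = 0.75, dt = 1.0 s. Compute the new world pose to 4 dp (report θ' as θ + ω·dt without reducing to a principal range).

(-2.4356, 3.5890, 2.5826)

θ' = 1.8326 + 0.75·1.0 = 2.5826
R = v/ω = 0.75/0.75 = 1.0000
x' = -2 + 1.0000·(sin 2.5826 − sin 1.8326) = -2.4356
y' = 3 − 1.0000·(cos 2.5826 − cos 1.8326) = 3.5890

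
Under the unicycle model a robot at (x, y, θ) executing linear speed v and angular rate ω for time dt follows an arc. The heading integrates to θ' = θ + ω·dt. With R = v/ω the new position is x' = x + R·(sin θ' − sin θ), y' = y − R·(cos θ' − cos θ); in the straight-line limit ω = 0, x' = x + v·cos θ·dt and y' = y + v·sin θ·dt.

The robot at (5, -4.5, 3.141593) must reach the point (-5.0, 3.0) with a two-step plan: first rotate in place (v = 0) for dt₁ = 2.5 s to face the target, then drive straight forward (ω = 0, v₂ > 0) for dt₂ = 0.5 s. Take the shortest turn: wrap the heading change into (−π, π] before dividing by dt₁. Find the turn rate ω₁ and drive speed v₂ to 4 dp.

ω₁ = -0.2574, v₂ = 25.0000

heading to target = atan2(3−-4.5, -5−5) = 2.4981
Δθ = wrap(2.4981 − 3.1416) = -0.6435; ω₁ = Δθ/dt₁ = -0.2574
distance = √((-5−5)² + (3−-4.5)²) = 12.5000; v₂ = distance/dt₂ = 25.0000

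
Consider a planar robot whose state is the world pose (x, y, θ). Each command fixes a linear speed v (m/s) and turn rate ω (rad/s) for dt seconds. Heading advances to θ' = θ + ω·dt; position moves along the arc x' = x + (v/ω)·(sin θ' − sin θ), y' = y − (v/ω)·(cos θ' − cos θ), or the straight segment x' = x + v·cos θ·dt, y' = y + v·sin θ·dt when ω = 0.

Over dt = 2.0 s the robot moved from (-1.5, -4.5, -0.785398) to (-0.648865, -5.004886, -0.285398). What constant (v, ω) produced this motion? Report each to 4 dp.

Δθ = -0.285398 − -0.785398 = 0.500000
ω = Δθ/dt = 0.500000/2.0 = 0.2500
R = Δx/(sin θ' − sin θ) = 2.0000
v = R·ω = 2.0000·0.2500 = 0.5000

v = 0.5000, ω = 0.2500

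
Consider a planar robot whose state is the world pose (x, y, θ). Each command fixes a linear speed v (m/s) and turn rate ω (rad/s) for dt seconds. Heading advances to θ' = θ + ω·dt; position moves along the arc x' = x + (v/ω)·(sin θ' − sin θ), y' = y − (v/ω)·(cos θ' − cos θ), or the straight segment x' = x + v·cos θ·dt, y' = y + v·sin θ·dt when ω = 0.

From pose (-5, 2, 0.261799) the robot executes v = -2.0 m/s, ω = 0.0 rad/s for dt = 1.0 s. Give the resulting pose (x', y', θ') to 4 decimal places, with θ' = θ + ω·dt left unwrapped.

θ' = 0.2618 + 0.0·1.0 = 0.2618
ω = 0 → straight: x' = -5 + -2.0·cos(0.2618)·1.0 = -6.9319
y' = 2 + -2.0·sin(0.2618)·1.0 = 1.4824

(-6.9319, 1.4824, 0.2618)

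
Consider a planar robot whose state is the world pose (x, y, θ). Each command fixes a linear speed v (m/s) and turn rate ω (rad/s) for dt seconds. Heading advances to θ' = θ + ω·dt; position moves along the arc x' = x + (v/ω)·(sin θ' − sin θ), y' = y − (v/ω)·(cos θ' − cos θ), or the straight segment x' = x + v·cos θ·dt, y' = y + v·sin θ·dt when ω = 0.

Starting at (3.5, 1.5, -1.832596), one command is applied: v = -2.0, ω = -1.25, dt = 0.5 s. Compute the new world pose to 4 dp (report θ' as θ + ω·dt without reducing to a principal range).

(4.0344, 2.3260, -2.4576)

θ' = -1.8326 + -1.25·0.5 = -2.4576
R = v/ω = -2.0/-1.25 = 1.6000
x' = 3.5 + 1.6000·(sin -2.4576 − sin -1.8326) = 4.0344
y' = 1.5 − 1.6000·(cos -2.4576 − cos -1.8326) = 2.3260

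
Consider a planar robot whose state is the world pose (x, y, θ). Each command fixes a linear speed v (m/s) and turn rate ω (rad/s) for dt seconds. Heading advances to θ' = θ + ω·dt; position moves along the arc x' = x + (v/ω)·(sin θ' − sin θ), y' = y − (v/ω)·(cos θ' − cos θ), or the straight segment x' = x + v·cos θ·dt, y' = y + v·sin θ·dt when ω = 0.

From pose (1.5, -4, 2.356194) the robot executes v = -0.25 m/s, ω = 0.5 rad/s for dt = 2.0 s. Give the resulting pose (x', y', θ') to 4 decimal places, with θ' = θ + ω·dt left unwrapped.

θ' = 2.3562 + 0.5·2.0 = 3.3562
R = v/ω = -0.25/0.5 = -0.5000
x' = 1.5 + -0.5000·(sin 3.3562 − sin 2.3562) = 1.9600
y' = -4 − -0.5000·(cos 3.3562 − cos 2.3562) = -4.1350

(1.9600, -4.1350, 3.3562)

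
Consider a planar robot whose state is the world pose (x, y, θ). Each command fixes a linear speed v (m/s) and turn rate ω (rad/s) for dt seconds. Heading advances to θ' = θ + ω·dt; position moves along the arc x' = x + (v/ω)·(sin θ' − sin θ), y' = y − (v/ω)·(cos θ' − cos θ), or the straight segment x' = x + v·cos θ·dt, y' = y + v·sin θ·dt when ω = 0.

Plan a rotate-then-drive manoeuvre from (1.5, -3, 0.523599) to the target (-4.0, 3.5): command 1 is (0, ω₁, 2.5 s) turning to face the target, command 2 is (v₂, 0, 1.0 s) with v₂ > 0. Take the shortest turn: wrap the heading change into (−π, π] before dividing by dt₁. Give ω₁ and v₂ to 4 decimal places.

heading to target = atan2(3.5−-3, -4−1.5) = 2.2731
Δθ = wrap(2.2731 − 0.5236) = 1.7495; ω₁ = Δθ/dt₁ = 0.6998
distance = √((-4−1.5)² + (3.5−-3)²) = 8.5147; v₂ = distance/dt₂ = 8.5147

ω₁ = 0.6998, v₂ = 8.5147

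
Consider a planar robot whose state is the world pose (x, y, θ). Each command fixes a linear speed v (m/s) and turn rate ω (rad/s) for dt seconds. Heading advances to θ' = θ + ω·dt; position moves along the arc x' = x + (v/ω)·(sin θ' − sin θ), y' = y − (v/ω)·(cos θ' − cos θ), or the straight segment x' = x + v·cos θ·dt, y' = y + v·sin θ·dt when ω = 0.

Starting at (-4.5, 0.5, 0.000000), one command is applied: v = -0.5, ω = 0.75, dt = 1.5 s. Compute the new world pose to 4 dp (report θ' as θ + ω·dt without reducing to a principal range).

(-5.1015, 0.1208, 1.1250)

θ' = 0.0000 + 0.75·1.5 = 1.1250
R = v/ω = -0.5/0.75 = -0.6667
x' = -4.5 + -0.6667·(sin 1.1250 − sin 0.0000) = -5.1015
y' = 0.5 − -0.6667·(cos 1.1250 − cos 0.0000) = 0.1208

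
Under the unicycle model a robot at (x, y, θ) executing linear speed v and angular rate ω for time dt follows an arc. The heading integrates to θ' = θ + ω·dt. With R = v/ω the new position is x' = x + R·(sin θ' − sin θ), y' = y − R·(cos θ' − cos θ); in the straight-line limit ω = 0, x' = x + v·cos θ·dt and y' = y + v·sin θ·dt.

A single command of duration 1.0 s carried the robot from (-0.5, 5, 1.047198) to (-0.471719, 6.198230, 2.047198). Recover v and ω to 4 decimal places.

v = 1.2500, ω = 1.0000

Δθ = 2.047198 − 1.047198 = 1.000000
ω = Δθ/dt = 1.000000/1.0 = 1.0000
R = −Δy/(cos θ' − cos θ) = 1.2500
v = R·ω = 1.2500·1.0000 = 1.2500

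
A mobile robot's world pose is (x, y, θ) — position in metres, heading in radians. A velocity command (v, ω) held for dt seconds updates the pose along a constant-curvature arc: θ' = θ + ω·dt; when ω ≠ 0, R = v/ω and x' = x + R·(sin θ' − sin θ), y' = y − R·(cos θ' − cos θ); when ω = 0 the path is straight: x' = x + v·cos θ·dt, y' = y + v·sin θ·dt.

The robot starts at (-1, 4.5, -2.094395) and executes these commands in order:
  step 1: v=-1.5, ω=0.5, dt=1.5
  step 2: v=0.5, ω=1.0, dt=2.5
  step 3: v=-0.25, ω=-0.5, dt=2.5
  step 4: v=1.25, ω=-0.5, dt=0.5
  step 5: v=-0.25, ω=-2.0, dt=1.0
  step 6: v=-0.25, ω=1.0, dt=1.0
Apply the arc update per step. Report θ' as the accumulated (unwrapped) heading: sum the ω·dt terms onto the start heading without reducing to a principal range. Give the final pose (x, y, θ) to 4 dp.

step 1: θ'=-1.3444 (R=-3.0000) → pose (-0.6746, 6.6734, -1.3444)
step 2: θ'=1.1556 (R=0.5000) → pose (0.2701, 6.5840, 1.1556)
step 3: θ'=-0.0944 (R=0.5000) → pose (-0.2345, 6.2879, -0.0944)
step 4: θ'=-0.3444 (R=-2.5000) → pose (0.3739, 6.1522, -0.3444)
step 5: θ'=-2.3444 (R=0.1250) → pose (0.3267, 6.3572, -2.3444)
step 6: θ'=-1.3444 (R=-0.2500) → pose (0.3915, 6.5880, -1.3444)

(0.3915, 6.5880, -1.3444)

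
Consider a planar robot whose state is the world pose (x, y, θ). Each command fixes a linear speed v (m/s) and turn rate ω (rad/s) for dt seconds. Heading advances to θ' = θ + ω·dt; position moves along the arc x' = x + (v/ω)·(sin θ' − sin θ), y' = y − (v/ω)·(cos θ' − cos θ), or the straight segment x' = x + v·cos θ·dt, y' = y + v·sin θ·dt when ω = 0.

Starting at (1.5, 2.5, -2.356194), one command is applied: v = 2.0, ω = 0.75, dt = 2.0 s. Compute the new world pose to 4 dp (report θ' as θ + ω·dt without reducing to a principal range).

θ' = -2.3562 + 0.75·2.0 = -0.8562
R = v/ω = 2.0/0.75 = 2.6667
x' = 1.5 + 2.6667·(sin -0.8562 − sin -2.3562) = 1.3713
y' = 2.5 − 2.6667·(cos -0.8562 − cos -2.3562) = -1.1331

(1.3713, -1.1331, -0.8562)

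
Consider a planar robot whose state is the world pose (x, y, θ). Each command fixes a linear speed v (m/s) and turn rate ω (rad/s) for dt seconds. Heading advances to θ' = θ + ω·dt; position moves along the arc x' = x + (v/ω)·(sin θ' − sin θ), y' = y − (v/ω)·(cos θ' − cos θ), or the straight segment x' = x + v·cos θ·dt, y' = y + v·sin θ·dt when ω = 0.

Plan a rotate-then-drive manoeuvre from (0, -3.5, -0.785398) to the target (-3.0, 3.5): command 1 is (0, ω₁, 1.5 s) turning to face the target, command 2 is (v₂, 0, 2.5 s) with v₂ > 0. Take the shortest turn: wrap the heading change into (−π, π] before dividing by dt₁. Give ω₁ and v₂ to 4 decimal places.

heading to target = atan2(3.5−-3.5, -3−0) = 1.9757
Δθ = wrap(1.9757 − -0.7854) = 2.7611; ω₁ = Δθ/dt₁ = 1.8407
distance = √((-3−0)² + (3.5−-3.5)²) = 7.6158; v₂ = distance/dt₂ = 3.0463

ω₁ = 1.8407, v₂ = 3.0463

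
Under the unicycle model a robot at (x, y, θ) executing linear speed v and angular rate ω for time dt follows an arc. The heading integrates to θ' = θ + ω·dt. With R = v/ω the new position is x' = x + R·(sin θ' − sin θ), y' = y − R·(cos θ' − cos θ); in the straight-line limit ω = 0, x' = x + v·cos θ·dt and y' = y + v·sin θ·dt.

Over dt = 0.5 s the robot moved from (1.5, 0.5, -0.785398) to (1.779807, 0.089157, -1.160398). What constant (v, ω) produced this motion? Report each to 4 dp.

v = 1.0000, ω = -0.7500

Δθ = -1.160398 − -0.785398 = -0.375000
ω = Δθ/dt = -0.375000/0.5 = -0.7500
R = −Δy/(cos θ' − cos θ) = -1.3333
v = R·ω = -1.3333·-0.7500 = 1.0000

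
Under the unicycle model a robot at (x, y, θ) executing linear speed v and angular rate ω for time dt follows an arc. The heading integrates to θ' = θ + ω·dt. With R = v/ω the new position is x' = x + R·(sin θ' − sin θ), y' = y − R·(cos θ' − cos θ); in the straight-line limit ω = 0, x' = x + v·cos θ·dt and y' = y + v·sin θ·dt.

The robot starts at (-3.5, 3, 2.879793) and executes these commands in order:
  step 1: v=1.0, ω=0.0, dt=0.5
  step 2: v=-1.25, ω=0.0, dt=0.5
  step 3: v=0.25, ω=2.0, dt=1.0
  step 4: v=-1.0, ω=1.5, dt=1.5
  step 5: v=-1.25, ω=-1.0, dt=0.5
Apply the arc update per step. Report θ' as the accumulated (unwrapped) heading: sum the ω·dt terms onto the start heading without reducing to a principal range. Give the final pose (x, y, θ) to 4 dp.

step 1: θ'=2.8798 (straight) → pose (-3.9830, 3.1294, 2.8798)
step 2: θ'=2.8798 (straight) → pose (-3.3793, 2.9676, 2.8798)
step 3: θ'=4.8798 (R=0.1250) → pose (-3.5349, 2.8261, 4.8798)
step 4: θ'=7.1298 (R=-0.6667) → pose (-4.6916, 3.1567, 7.1298)
step 5: θ'=6.6298 (R=1.2500) → pose (-5.2032, 2.8092, 6.6298)

(-5.2032, 2.8092, 6.6298)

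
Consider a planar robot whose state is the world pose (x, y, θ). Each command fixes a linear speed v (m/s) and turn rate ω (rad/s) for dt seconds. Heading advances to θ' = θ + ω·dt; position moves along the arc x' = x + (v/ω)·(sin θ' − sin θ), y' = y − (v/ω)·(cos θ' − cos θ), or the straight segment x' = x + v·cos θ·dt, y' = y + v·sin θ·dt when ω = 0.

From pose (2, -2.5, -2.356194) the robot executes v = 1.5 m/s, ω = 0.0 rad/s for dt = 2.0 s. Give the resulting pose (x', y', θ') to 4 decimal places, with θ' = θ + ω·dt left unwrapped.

θ' = -2.3562 + 0.0·2.0 = -2.3562
ω = 0 → straight: x' = 2 + 1.5·cos(-2.3562)·2.0 = -0.1213
y' = -2.5 + 1.5·sin(-2.3562)·2.0 = -4.6213

(-0.1213, -4.6213, -2.3562)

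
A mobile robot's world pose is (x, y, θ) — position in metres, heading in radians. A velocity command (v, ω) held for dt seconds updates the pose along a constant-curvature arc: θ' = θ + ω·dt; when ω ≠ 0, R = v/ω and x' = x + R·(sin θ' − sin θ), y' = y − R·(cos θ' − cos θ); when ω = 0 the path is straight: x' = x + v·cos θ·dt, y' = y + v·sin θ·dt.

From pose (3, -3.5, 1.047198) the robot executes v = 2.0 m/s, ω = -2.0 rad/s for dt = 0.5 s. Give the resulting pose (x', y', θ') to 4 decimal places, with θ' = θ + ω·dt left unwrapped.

(3.8188, -3.0011, 0.0472)

θ' = 1.0472 + -2.0·0.5 = 0.0472
R = v/ω = 2.0/-2.0 = -1.0000
x' = 3 + -1.0000·(sin 0.0472 − sin 1.0472) = 3.8188
y' = -3.5 − -1.0000·(cos 0.0472 − cos 1.0472) = -3.0011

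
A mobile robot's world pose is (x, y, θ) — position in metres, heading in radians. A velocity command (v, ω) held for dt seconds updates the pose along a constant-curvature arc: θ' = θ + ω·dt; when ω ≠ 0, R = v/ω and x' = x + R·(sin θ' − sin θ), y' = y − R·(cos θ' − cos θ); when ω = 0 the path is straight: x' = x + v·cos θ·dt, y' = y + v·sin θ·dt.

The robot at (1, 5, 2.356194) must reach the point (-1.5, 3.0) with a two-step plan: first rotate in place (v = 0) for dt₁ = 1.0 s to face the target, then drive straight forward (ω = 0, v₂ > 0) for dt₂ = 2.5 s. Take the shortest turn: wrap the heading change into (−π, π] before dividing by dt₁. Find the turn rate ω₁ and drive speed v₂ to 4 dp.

ω₁ = 1.4601, v₂ = 1.2806

heading to target = atan2(3−5, -1.5−1) = -2.4669
Δθ = wrap(-2.4669 − 2.3562) = 1.4601; ω₁ = Δθ/dt₁ = 1.4601
distance = √((-1.5−1)² + (3−5)²) = 3.2016; v₂ = distance/dt₂ = 1.2806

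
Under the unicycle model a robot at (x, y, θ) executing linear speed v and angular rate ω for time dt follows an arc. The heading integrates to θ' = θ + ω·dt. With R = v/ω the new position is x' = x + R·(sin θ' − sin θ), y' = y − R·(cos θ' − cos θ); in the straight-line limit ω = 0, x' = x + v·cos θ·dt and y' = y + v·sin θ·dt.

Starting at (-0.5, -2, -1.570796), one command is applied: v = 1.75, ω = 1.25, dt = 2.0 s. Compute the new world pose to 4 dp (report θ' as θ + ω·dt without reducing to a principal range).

θ' = -1.5708 + 1.25·2.0 = 0.9292
R = v/ω = 1.75/1.25 = 1.4000
x' = -0.5 + 1.4000·(sin 0.9292 − sin -1.5708) = 2.0216
y' = -2 − 1.4000·(cos 0.9292 − cos -1.5708) = -2.8379

(2.0216, -2.8379, 0.9292)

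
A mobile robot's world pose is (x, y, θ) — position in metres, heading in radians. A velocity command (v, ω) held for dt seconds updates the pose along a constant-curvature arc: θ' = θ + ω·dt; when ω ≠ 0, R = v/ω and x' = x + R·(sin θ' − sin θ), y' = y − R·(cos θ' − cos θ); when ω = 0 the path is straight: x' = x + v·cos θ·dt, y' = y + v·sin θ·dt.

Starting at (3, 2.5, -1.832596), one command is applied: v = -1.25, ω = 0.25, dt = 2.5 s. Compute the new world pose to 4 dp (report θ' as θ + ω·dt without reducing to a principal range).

(2.8442, 5.5704, -1.2076)

θ' = -1.8326 + 0.25·2.5 = -1.2076
R = v/ω = -1.25/0.25 = -5.0000
x' = 3 + -5.0000·(sin -1.2076 − sin -1.8326) = 2.8442
y' = 2.5 − -5.0000·(cos -1.2076 − cos -1.8326) = 5.5704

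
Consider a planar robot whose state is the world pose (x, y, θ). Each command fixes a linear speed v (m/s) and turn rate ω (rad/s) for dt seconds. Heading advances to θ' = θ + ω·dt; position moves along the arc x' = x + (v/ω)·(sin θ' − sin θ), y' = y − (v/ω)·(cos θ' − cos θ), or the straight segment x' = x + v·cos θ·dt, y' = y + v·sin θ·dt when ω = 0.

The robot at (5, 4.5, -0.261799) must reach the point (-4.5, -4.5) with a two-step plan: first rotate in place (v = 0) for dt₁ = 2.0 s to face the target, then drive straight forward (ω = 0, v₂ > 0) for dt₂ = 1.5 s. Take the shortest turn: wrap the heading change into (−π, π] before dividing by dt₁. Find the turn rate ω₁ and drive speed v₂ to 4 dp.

ω₁ = -1.0607, v₂ = 8.7242

heading to target = atan2(-4.5−4.5, -4.5−5) = -2.3832
Δθ = wrap(-2.3832 − -0.2618) = -2.1214; ω₁ = Δθ/dt₁ = -1.0607
distance = √((-4.5−5)² + (-4.5−4.5)²) = 13.0863; v₂ = distance/dt₂ = 8.7242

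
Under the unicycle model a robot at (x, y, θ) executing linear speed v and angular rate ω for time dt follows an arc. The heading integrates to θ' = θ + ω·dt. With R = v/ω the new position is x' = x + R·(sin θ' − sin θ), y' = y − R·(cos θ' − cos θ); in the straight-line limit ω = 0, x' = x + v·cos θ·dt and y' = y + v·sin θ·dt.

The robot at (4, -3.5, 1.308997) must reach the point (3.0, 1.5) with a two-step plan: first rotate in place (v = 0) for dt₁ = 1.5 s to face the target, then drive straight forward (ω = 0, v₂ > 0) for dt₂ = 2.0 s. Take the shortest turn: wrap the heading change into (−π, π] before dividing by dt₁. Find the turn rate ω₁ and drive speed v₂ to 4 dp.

heading to target = atan2(1.5−-3.5, 3−4) = 1.7682
Δθ = wrap(1.7682 − 1.3090) = 0.4592; ω₁ = Δθ/dt₁ = 0.3061
distance = √((3−4)² + (1.5−-3.5)²) = 5.0990; v₂ = distance/dt₂ = 2.5495

ω₁ = 0.3061, v₂ = 2.5495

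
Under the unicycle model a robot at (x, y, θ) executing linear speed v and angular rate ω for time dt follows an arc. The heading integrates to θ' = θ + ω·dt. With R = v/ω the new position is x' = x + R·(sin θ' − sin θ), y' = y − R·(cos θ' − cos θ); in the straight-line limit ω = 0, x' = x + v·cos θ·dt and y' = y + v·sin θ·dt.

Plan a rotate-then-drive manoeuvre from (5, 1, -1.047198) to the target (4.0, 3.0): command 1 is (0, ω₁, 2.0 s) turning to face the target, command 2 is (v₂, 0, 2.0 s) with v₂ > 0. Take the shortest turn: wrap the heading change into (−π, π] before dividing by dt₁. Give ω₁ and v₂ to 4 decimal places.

ω₁ = 1.5408, v₂ = 1.1180

heading to target = atan2(3−1, 4−5) = 2.0344
Δθ = wrap(2.0344 − -1.0472) = 3.0816; ω₁ = Δθ/dt₁ = 1.5408
distance = √((4−5)² + (3−1)²) = 2.2361; v₂ = distance/dt₂ = 1.1180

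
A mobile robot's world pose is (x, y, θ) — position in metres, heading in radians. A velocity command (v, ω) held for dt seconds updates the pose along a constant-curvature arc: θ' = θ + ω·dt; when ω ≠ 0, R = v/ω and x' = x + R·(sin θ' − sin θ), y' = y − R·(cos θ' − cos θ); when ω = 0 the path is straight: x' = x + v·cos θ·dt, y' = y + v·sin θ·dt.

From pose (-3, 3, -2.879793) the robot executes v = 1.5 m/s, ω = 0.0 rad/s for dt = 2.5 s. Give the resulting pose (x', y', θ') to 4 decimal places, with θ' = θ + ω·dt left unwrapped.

(-6.6222, 2.0294, -2.8798)

θ' = -2.8798 + 0.0·2.5 = -2.8798
ω = 0 → straight: x' = -3 + 1.5·cos(-2.8798)·2.5 = -6.6222
y' = 3 + 1.5·sin(-2.8798)·2.5 = 2.0294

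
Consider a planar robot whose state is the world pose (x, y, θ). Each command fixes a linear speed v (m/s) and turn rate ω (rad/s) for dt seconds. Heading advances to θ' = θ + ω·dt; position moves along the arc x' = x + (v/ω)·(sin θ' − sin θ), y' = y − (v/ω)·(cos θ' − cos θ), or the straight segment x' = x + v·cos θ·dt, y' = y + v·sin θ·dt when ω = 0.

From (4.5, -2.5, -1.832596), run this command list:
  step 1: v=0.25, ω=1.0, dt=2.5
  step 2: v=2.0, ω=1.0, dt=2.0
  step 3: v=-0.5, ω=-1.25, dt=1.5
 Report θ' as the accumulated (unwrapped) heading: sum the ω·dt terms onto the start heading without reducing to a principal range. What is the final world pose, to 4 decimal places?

step 1: θ'=0.6674 (R=0.2500) → pose (4.8962, -2.7611, 0.6674)
step 2: θ'=2.6674 (R=2.0000) → pose (4.5716, 0.5891, 2.6674)
step 3: θ'=0.7924 (R=0.4000) → pose (4.6737, -0.0476, 0.7924)

(4.6737, -0.0476, 0.7924)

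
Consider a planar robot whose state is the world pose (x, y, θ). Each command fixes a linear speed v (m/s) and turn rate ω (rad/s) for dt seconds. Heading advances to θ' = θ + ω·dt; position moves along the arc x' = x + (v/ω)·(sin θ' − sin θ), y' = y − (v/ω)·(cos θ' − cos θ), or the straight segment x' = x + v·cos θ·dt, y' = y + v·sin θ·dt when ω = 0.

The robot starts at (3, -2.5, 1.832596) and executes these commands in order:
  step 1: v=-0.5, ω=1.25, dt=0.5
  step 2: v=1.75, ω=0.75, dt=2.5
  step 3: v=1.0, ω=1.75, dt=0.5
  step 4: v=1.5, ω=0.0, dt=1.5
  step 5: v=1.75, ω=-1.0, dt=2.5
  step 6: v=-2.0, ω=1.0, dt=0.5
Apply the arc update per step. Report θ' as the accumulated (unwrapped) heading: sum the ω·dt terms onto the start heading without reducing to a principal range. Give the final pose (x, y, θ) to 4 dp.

(-0.7135, -8.7135, 3.2076)

step 1: θ'=2.4576 (R=-0.4000) → pose (3.1336, -2.7065, 2.4576)
step 2: θ'=4.3326 (R=2.3333) → pose (-0.5079, -3.6499, 4.3326)
step 3: θ'=5.2076 (R=0.5714) → pose (-0.4799, -4.1333, 5.2076)
step 4: θ'=5.2076 (straight) → pose (0.5893, -6.1130, 5.2076)
step 5: θ'=2.7076 (R=-1.7500) → pose (-1.6864, -8.5324, 2.7076)
step 6: θ'=3.2076 (R=-2.0000) → pose (-0.7135, -8.7135, 3.2076)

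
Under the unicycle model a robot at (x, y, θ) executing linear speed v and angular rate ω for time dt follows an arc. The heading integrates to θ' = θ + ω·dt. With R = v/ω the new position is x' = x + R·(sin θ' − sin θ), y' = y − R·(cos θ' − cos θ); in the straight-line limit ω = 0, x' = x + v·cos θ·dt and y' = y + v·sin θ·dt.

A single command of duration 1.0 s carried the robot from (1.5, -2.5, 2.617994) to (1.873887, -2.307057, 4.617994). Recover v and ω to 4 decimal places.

v = -0.5000, ω = 2.0000

Δθ = 4.617994 − 2.617994 = 2.000000
ω = Δθ/dt = 2.000000/1.0 = 2.0000
R = Δx/(sin θ' − sin θ) = -0.2500
v = R·ω = -0.2500·2.0000 = -0.5000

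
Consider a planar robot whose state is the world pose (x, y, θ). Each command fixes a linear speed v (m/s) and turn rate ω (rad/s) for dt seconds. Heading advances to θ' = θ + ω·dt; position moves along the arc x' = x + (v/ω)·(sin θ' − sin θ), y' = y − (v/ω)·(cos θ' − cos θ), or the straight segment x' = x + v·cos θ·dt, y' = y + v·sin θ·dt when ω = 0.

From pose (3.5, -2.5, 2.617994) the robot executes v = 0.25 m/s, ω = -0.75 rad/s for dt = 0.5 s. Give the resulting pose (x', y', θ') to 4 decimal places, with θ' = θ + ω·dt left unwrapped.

(3.4058, -2.4189, 2.2430)

θ' = 2.6180 + -0.75·0.5 = 2.2430
R = v/ω = 0.25/-0.75 = -0.3333
x' = 3.5 + -0.3333·(sin 2.2430 − sin 2.6180) = 3.4058
y' = -2.5 − -0.3333·(cos 2.2430 − cos 2.6180) = -2.4189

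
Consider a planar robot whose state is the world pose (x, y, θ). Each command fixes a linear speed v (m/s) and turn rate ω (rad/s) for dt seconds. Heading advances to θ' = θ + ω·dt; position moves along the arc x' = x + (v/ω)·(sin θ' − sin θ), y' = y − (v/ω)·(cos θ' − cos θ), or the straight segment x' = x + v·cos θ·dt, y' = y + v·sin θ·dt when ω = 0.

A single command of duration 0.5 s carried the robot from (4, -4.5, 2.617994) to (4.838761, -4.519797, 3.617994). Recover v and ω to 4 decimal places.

v = -1.7500, ω = 2.0000

Δθ = 3.617994 − 2.617994 = 1.000000
ω = Δθ/dt = 1.000000/0.5 = 2.0000
R = Δx/(sin θ' − sin θ) = -0.8750
v = R·ω = -0.8750·2.0000 = -1.7500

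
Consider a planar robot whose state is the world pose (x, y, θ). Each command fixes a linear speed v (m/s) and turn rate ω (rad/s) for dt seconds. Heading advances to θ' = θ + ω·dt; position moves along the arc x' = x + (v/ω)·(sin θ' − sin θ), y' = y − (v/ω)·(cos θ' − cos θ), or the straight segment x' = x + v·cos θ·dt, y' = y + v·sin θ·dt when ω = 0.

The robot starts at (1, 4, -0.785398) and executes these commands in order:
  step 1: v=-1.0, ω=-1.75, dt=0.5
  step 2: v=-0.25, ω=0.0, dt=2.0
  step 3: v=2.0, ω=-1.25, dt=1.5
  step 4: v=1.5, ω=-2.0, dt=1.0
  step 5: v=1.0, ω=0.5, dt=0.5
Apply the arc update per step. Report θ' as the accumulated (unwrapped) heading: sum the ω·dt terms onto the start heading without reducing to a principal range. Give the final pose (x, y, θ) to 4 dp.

step 1: θ'=-1.6604 (R=0.5714) → pose (0.8349, 4.4552, -1.6604)
step 2: θ'=-1.6604 (straight) → pose (0.8797, 4.9532, -1.6604)
step 3: θ'=-3.5354 (R=-1.6000) → pose (-1.3278, 3.6188, -3.5354)
step 4: θ'=-5.5354 (R=-0.7500) → pose (-1.5501, 4.8613, -5.5354)
step 5: θ'=-5.2854 (R=2.0000) → pose (-1.2296, 5.2434, -5.2854)

(-1.2296, 5.2434, -5.2854)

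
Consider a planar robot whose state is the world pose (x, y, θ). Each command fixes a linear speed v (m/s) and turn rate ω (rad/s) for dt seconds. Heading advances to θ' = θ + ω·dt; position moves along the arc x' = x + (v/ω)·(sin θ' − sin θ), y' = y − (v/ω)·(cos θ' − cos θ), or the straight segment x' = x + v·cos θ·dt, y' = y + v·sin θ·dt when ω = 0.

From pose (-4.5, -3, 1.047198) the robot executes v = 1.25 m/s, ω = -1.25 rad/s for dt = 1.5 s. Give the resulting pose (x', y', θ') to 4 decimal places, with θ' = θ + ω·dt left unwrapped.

θ' = 1.0472 + -1.25·1.5 = -0.8278
R = v/ω = 1.25/-1.25 = -1.0000
x' = -4.5 + -1.0000·(sin -0.8278 − sin 1.0472) = -2.8975
y' = -3 − -1.0000·(cos -0.8278 − cos 1.0472) = -2.8235

(-2.8975, -2.8235, -0.8278)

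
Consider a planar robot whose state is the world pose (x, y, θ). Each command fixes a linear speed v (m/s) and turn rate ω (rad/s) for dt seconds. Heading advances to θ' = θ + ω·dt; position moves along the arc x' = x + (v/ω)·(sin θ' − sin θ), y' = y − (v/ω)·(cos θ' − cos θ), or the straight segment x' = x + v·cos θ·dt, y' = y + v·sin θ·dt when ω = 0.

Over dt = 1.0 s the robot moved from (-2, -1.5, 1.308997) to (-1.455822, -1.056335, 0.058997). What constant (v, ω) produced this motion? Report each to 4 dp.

v = 0.7500, ω = -1.2500

Δθ = 0.058997 − 1.308997 = -1.250000
ω = Δθ/dt = -1.250000/1.0 = -1.2500
R = Δx/(sin θ' − sin θ) = -0.6000
v = R·ω = -0.6000·-1.2500 = 0.7500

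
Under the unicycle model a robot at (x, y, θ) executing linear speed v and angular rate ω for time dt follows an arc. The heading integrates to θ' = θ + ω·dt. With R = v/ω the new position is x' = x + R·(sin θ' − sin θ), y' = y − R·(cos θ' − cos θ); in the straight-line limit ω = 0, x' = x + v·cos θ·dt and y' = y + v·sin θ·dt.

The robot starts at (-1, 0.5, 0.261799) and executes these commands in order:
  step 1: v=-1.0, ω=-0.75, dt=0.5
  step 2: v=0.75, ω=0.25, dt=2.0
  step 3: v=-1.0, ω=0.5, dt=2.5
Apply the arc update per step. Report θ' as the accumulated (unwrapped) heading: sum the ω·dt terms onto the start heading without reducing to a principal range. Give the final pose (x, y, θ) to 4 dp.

(-1.2663, -1.3186, 1.6368)

step 1: θ'=-0.1132 (R=1.3333) → pose (-1.4957, 0.4631, -0.1132)
step 2: θ'=0.3868 (R=3.0000) → pose (-0.0251, 0.6655, 0.3868)
step 3: θ'=1.6368 (R=-2.0000) → pose (-1.2663, -1.3186, 1.6368)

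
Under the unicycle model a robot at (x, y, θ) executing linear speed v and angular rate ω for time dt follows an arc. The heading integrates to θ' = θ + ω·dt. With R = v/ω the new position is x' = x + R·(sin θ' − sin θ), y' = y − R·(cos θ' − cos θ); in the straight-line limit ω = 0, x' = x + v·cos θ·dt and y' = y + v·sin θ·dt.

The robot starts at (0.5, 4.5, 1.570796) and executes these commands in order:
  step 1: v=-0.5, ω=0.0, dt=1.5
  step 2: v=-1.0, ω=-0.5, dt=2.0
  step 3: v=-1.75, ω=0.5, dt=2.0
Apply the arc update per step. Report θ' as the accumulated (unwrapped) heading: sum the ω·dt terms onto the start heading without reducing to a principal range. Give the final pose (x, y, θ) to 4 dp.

step 1: θ'=1.5708 (straight) → pose (0.5000, 3.7500, 1.5708)
step 2: θ'=0.5708 (R=2.0000) → pose (-0.4194, 2.0671, 0.5708)
step 3: θ'=1.5708 (R=-3.5000) → pose (-2.0283, -0.8781, 1.5708)

(-2.0283, -0.8781, 1.5708)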